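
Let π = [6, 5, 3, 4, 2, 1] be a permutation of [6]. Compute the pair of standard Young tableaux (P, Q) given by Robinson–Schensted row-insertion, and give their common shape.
P = [1, 4] / [2] / [3] / [5] / [6];  Q = [1, 4] / [2] / [3] / [5] / [6];  common shape = (2, 1, 1, 1, 1)

Row-insert the values π_1, π_2, … into P one at a time, bumping the leftmost entry strictly greater than the inserted value down to the next row. The recording tableau Q records, in position (i, j), the step at which that cell was added to P.
  Insert 6 (step 1): P = [6];  Q = [1]
  Insert 5 (step 2): P = [5] / [6];  Q = [1] / [2]
  Insert 3 (step 3): P = [3] / [5] / [6];  Q = [1] / [2] / [3]
  Insert 4 (step 4): P = [3, 4] / [5] / [6];  Q = [1, 4] / [2] / [3]
  Insert 2 (step 5): P = [2, 4] / [3] / [5] / [6];  Q = [1, 4] / [2] / [3] / [5]
  Insert 1 (step 6): P = [1, 4] / [2] / [3] / [5] / [6];  Q = [1, 4] / [2] / [3] / [5] / [6]
Final shape: (2, 1, 1, 1, 1).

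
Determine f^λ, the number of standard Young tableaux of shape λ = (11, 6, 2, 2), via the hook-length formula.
# SYT of shape (11, 6, 2, 2) = 28779300

Hook-length formula: f^λ = n! / Π hook(c), product over all cells c of the Young diagram. For λ = (11, 6, 2, 2), n = 21 boxes. Hook lengths by row (left-to-right, top-to-bottom): [14, 13, 10, 9, 8, 7, 5, 4, 3, 2, 1]; [8, 7, 4, 3, 2, 1]; [3, 2]; [2, 1]. Product of hooks = 1775267020800. So f^λ = 21! / 1775267020800 = 51090942171709440000 / 1775267020800 = 28779300.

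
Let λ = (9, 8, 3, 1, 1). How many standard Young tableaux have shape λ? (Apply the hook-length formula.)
# SYT of shape (9, 8, 3, 1, 1) = 257862528

Hook-length formula: f^λ = n! / Π hook(c), product over all cells c of the Young diagram. For λ = (9, 8, 3, 1, 1), n = 22 boxes. Hook lengths by row (left-to-right, top-to-bottom): [13, 10, 9, 7, 6, 5, 4, 3, 1]; [11, 8, 7, 5, 4, 3, 2, 1]; [5, 2, 1]; [2]; [1]. Product of hooks = 4358914560000. So f^λ = 22! / 4358914560000 = 1124000727777607680000 / 4358914560000 = 257862528.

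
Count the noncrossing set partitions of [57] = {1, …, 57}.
C_57 = 26700952856774851904245220912664

These noncrossing partitions are counted by the Catalan number C_n = (1/(n + 1)) · C(2n, n). For n = 57: C_57 = (1/58) · C(114, 57) = 1548655265692941410446222812934512/58 = 26700952856774851904245220912664.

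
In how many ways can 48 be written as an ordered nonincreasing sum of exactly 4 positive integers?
p(48, 4 parts) = 816

Partitions of n into exactly k parts are in bijection with partitions of n − k into at most k parts (subtract 1 from each part). So p(48, exactly 4) = p(44, parts ≤ 4). Computing via the recurrence p(m, j) = p(m, j−1) + p(m−j, j) gives 816.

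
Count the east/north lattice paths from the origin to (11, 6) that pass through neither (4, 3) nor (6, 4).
Number of paths = 5971

Inclusion–exclusion. Total paths: C(17, 11) = 12376. Through P₁: C(7, 4)·C(10, 7) = 4200. Through P₂: C(10, 6)·C(7, 5) = 4410. Since P₁ is strictly southwest of P₂, a monotone path through both must visit P₁ then P₂; paths through both = C(7, 4)·C(3, 2)·C(7, 5) = 2205. Avoid both = 12376 − 4200 − 4410 + 2205 = 5971.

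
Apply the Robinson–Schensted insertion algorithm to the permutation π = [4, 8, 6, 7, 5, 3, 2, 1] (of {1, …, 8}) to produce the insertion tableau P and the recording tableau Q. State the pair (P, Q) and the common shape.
P = [1, 5, 7] / [2] / [3] / [4] / [6] / [8];  Q = [1, 2, 4] / [3] / [5] / [6] / [7] / [8];  common shape = (3, 1, 1, 1, 1, 1)

Row-insert the values π_1, π_2, … into P one at a time, bumping the leftmost entry strictly greater than the inserted value down to the next row. The recording tableau Q records, in position (i, j), the step at which that cell was added to P.
  Insert 4 (step 1): P = [4];  Q = [1]
  Insert 8 (step 2): P = [4, 8];  Q = [1, 2]
  Insert 6 (step 3): P = [4, 6] / [8];  Q = [1, 2] / [3]
  Insert 7 (step 4): P = [4, 6, 7] / [8];  Q = [1, 2, 4] / [3]
  Insert 5 (step 5): P = [4, 5, 7] / [6] / [8];  Q = [1, 2, 4] / [3] / [5]
  Insert 3 (step 6): P = [3, 5, 7] / [4] / [6] / [8];  Q = [1, 2, 4] / [3] / [5] / [6]
  Insert 2 (step 7): P = [2, 5, 7] / [3] / [4] / [6] / [8];  Q = [1, 2, 4] / [3] / [5] / [6] / [7]
  Insert 1 (step 8): P = [1, 5, 7] / [2] / [3] / [4] / [6] / [8];  Q = [1, 2, 4] / [3] / [5] / [6] / [7] / [8]
Final shape: (3, 1, 1, 1, 1, 1).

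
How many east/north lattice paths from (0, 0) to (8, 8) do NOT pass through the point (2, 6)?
Number of paths = 12086

Total paths from (0, 0) to (8, 8): C(16, 8) = 12870. Paths through (2, 6): (paths (0, 0) → (2, 6)) × (paths (2, 6) → (8, 8)) = C(8, 2) · C(8, 6) = 28 · 28 = 784. Avoidance count = 12870 − 784 = 12086.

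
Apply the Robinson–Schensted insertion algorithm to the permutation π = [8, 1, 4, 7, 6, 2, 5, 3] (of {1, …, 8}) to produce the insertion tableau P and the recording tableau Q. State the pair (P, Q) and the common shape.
P = [1, 2, 3] / [4, 5] / [6] / [7] / [8];  Q = [1, 3, 4] / [2, 7] / [5] / [6] / [8];  common shape = (3, 2, 1, 1, 1)

Row-insert the values π_1, π_2, … into P one at a time, bumping the leftmost entry strictly greater than the inserted value down to the next row. The recording tableau Q records, in position (i, j), the step at which that cell was added to P.
  Insert 8 (step 1): P = [8];  Q = [1]
  Insert 1 (step 2): P = [1] / [8];  Q = [1] / [2]
  Insert 4 (step 3): P = [1, 4] / [8];  Q = [1, 3] / [2]
  Insert 7 (step 4): P = [1, 4, 7] / [8];  Q = [1, 3, 4] / [2]
  Insert 6 (step 5): P = [1, 4, 6] / [7] / [8];  Q = [1, 3, 4] / [2] / [5]
  Insert 2 (step 6): P = [1, 2, 6] / [4] / [7] / [8];  Q = [1, 3, 4] / [2] / [5] / [6]
  Insert 5 (step 7): P = [1, 2, 5] / [4, 6] / [7] / [8];  Q = [1, 3, 4] / [2, 7] / [5] / [6]
  Insert 3 (step 8): P = [1, 2, 3] / [4, 5] / [6] / [7] / [8];  Q = [1, 3, 4] / [2, 7] / [5] / [6] / [8]
Final shape: (3, 2, 1, 1, 1).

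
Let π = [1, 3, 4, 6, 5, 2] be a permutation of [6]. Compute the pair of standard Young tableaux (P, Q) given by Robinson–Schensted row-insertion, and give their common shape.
P = [1, 2, 4, 5] / [3] / [6];  Q = [1, 2, 3, 4] / [5] / [6];  common shape = (4, 1, 1)

Row-insert the values π_1, π_2, … into P one at a time, bumping the leftmost entry strictly greater than the inserted value down to the next row. The recording tableau Q records, in position (i, j), the step at which that cell was added to P.
  Insert 1 (step 1): P = [1];  Q = [1]
  Insert 3 (step 2): P = [1, 3];  Q = [1, 2]
  Insert 4 (step 3): P = [1, 3, 4];  Q = [1, 2, 3]
  Insert 6 (step 4): P = [1, 3, 4, 6];  Q = [1, 2, 3, 4]
  Insert 5 (step 5): P = [1, 3, 4, 5] / [6];  Q = [1, 2, 3, 4] / [5]
  Insert 2 (step 6): P = [1, 2, 4, 5] / [3] / [6];  Q = [1, 2, 3, 4] / [5] / [6]
Final shape: (4, 1, 1).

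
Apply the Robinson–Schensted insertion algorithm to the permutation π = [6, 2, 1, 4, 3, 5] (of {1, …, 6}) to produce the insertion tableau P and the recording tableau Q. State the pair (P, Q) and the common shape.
P = [1, 3, 5] / [2, 4] / [6];  Q = [1, 4, 6] / [2, 5] / [3];  common shape = (3, 2, 1)

Row-insert the values π_1, π_2, … into P one at a time, bumping the leftmost entry strictly greater than the inserted value down to the next row. The recording tableau Q records, in position (i, j), the step at which that cell was added to P.
  Insert 6 (step 1): P = [6];  Q = [1]
  Insert 2 (step 2): P = [2] / [6];  Q = [1] / [2]
  Insert 1 (step 3): P = [1] / [2] / [6];  Q = [1] / [2] / [3]
  Insert 4 (step 4): P = [1, 4] / [2] / [6];  Q = [1, 4] / [2] / [3]
  Insert 3 (step 5): P = [1, 3] / [2, 4] / [6];  Q = [1, 4] / [2, 5] / [3]
  Insert 5 (step 6): P = [1, 3, 5] / [2, 4] / [6];  Q = [1, 4, 6] / [2, 5] / [3]
Final shape: (3, 2, 1).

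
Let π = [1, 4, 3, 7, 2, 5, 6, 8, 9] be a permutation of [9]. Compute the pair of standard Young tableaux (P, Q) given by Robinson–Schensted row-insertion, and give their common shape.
P = [1, 2, 5, 6, 8, 9] / [3, 7] / [4];  Q = [1, 2, 4, 7, 8, 9] / [3, 6] / [5];  common shape = (6, 2, 1)

Row-insert the values π_1, π_2, … into P one at a time, bumping the leftmost entry strictly greater than the inserted value down to the next row. The recording tableau Q records, in position (i, j), the step at which that cell was added to P.
  Insert 1 (step 1): P = [1];  Q = [1]
  Insert 4 (step 2): P = [1, 4];  Q = [1, 2]
  Insert 3 (step 3): P = [1, 3] / [4];  Q = [1, 2] / [3]
  Insert 7 (step 4): P = [1, 3, 7] / [4];  Q = [1, 2, 4] / [3]
  Insert 2 (step 5): P = [1, 2, 7] / [3] / [4];  Q = [1, 2, 4] / [3] / [5]
  Insert 5 (step 6): P = [1, 2, 5] / [3, 7] / [4];  Q = [1, 2, 4] / [3, 6] / [5]
  Insert 6 (step 7): P = [1, 2, 5, 6] / [3, 7] / [4];  Q = [1, 2, 4, 7] / [3, 6] / [5]
  Insert 8 (step 8): P = [1, 2, 5, 6, 8] / [3, 7] / [4];  Q = [1, 2, 4, 7, 8] / [3, 6] / [5]
  Insert 9 (step 9): P = [1, 2, 5, 6, 8, 9] / [3, 7] / [4];  Q = [1, 2, 4, 7, 8, 9] / [3, 6] / [5]
Final shape: (6, 2, 1).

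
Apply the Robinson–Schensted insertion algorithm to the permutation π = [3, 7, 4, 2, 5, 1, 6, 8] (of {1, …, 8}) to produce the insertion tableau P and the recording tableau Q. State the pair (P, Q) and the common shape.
P = [1, 4, 5, 6, 8] / [2] / [3] / [7];  Q = [1, 2, 5, 7, 8] / [3] / [4] / [6];  common shape = (5, 1, 1, 1)

Row-insert the values π_1, π_2, … into P one at a time, bumping the leftmost entry strictly greater than the inserted value down to the next row. The recording tableau Q records, in position (i, j), the step at which that cell was added to P.
  Insert 3 (step 1): P = [3];  Q = [1]
  Insert 7 (step 2): P = [3, 7];  Q = [1, 2]
  Insert 4 (step 3): P = [3, 4] / [7];  Q = [1, 2] / [3]
  Insert 2 (step 4): P = [2, 4] / [3] / [7];  Q = [1, 2] / [3] / [4]
  Insert 5 (step 5): P = [2, 4, 5] / [3] / [7];  Q = [1, 2, 5] / [3] / [4]
  Insert 1 (step 6): P = [1, 4, 5] / [2] / [3] / [7];  Q = [1, 2, 5] / [3] / [4] / [6]
  Insert 6 (step 7): P = [1, 4, 5, 6] / [2] / [3] / [7];  Q = [1, 2, 5, 7] / [3] / [4] / [6]
  Insert 8 (step 8): P = [1, 4, 5, 6, 8] / [2] / [3] / [7];  Q = [1, 2, 5, 7, 8] / [3] / [4] / [6]
Final shape: (5, 1, 1, 1).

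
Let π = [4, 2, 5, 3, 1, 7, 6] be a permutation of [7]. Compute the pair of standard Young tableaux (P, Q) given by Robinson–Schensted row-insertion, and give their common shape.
P = [1, 3, 6] / [2, 5, 7] / [4];  Q = [1, 3, 6] / [2, 4, 7] / [5];  common shape = (3, 3, 1)

Row-insert the values π_1, π_2, … into P one at a time, bumping the leftmost entry strictly greater than the inserted value down to the next row. The recording tableau Q records, in position (i, j), the step at which that cell was added to P.
  Insert 4 (step 1): P = [4];  Q = [1]
  Insert 2 (step 2): P = [2] / [4];  Q = [1] / [2]
  Insert 5 (step 3): P = [2, 5] / [4];  Q = [1, 3] / [2]
  Insert 3 (step 4): P = [2, 3] / [4, 5];  Q = [1, 3] / [2, 4]
  Insert 1 (step 5): P = [1, 3] / [2, 5] / [4];  Q = [1, 3] / [2, 4] / [5]
  Insert 7 (step 6): P = [1, 3, 7] / [2, 5] / [4];  Q = [1, 3, 6] / [2, 4] / [5]
  Insert 6 (step 7): P = [1, 3, 6] / [2, 5, 7] / [4];  Q = [1, 3, 6] / [2, 4, 7] / [5]
Final shape: (3, 3, 1).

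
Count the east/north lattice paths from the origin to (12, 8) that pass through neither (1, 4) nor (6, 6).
Number of paths = 96213

Inclusion–exclusion. Total paths: C(20, 12) = 125970. Through P₁: C(5, 1)·C(15, 11) = 6825. Through P₂: C(12, 6)·C(8, 6) = 25872. Since P₁ is strictly southwest of P₂, a monotone path through both must visit P₁ then P₂; paths through both = C(5, 1)·C(7, 5)·C(8, 6) = 2940. Avoid both = 125970 − 6825 − 25872 + 2940 = 96213.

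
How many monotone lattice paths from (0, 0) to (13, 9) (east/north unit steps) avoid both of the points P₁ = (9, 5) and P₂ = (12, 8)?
Number of paths = 185420

Inclusion–exclusion. Total paths: C(22, 13) = 497420. Through P₁: C(14, 9)·C(8, 4) = 140140. Through P₂: C(20, 12)·C(2, 1) = 251940. Since P₁ is strictly southwest of P₂, a monotone path through both must visit P₁ then P₂; paths through both = C(14, 9)·C(6, 3)·C(2, 1) = 80080. Avoid both = 497420 − 140140 − 251940 + 80080 = 185420.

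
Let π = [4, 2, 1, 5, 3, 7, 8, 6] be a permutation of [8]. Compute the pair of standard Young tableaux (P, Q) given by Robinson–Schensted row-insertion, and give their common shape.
P = [1, 3, 6, 8] / [2, 5, 7] / [4];  Q = [1, 4, 6, 7] / [2, 5, 8] / [3];  common shape = (4, 3, 1)

Row-insert the values π_1, π_2, … into P one at a time, bumping the leftmost entry strictly greater than the inserted value down to the next row. The recording tableau Q records, in position (i, j), the step at which that cell was added to P.
  Insert 4 (step 1): P = [4];  Q = [1]
  Insert 2 (step 2): P = [2] / [4];  Q = [1] / [2]
  Insert 1 (step 3): P = [1] / [2] / [4];  Q = [1] / [2] / [3]
  Insert 5 (step 4): P = [1, 5] / [2] / [4];  Q = [1, 4] / [2] / [3]
  Insert 3 (step 5): P = [1, 3] / [2, 5] / [4];  Q = [1, 4] / [2, 5] / [3]
  Insert 7 (step 6): P = [1, 3, 7] / [2, 5] / [4];  Q = [1, 4, 6] / [2, 5] / [3]
  Insert 8 (step 7): P = [1, 3, 7, 8] / [2, 5] / [4];  Q = [1, 4, 6, 7] / [2, 5] / [3]
  Insert 6 (step 8): P = [1, 3, 6, 8] / [2, 5, 7] / [4];  Q = [1, 4, 6, 7] / [2, 5, 8] / [3]
Final shape: (4, 3, 1).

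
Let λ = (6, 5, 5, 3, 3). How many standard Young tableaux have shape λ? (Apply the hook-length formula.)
# SYT of shape (6, 5, 5, 3, 3) = 640179540

Hook-length formula: f^λ = n! / Π hook(c), product over all cells c of the Young diagram. For λ = (6, 5, 5, 3, 3), n = 22 boxes. Hook lengths by row (left-to-right, top-to-bottom): [10, 9, 8, 5, 4, 1]; [8, 7, 6, 3, 2]; [7, 6, 5, 2, 1]; [4, 3, 2]; [3, 2, 1]. Product of hooks = 1755758592000. So f^λ = 22! / 1755758592000 = 1124000727777607680000 / 1755758592000 = 640179540.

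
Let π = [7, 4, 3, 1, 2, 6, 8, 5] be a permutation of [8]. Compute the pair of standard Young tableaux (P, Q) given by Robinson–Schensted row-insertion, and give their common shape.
P = [1, 2, 5, 8] / [3, 6] / [4] / [7];  Q = [1, 5, 6, 7] / [2, 8] / [3] / [4];  common shape = (4, 2, 1, 1)

Row-insert the values π_1, π_2, … into P one at a time, bumping the leftmost entry strictly greater than the inserted value down to the next row. The recording tableau Q records, in position (i, j), the step at which that cell was added to P.
  Insert 7 (step 1): P = [7];  Q = [1]
  Insert 4 (step 2): P = [4] / [7];  Q = [1] / [2]
  Insert 3 (step 3): P = [3] / [4] / [7];  Q = [1] / [2] / [3]
  Insert 1 (step 4): P = [1] / [3] / [4] / [7];  Q = [1] / [2] / [3] / [4]
  Insert 2 (step 5): P = [1, 2] / [3] / [4] / [7];  Q = [1, 5] / [2] / [3] / [4]
  Insert 6 (step 6): P = [1, 2, 6] / [3] / [4] / [7];  Q = [1, 5, 6] / [2] / [3] / [4]
  Insert 8 (step 7): P = [1, 2, 6, 8] / [3] / [4] / [7];  Q = [1, 5, 6, 7] / [2] / [3] / [4]
  Insert 5 (step 8): P = [1, 2, 5, 8] / [3, 6] / [4] / [7];  Q = [1, 5, 6, 7] / [2, 8] / [3] / [4]
Final shape: (4, 2, 1, 1).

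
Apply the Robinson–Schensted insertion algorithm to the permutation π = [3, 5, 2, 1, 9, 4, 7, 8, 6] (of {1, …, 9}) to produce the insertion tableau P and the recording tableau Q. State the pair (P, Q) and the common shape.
P = [1, 4, 6, 8] / [2, 5, 7] / [3, 9];  Q = [1, 2, 5, 8] / [3, 6, 7] / [4, 9];  common shape = (4, 3, 2)

Row-insert the values π_1, π_2, … into P one at a time, bumping the leftmost entry strictly greater than the inserted value down to the next row. The recording tableau Q records, in position (i, j), the step at which that cell was added to P.
  Insert 3 (step 1): P = [3];  Q = [1]
  Insert 5 (step 2): P = [3, 5];  Q = [1, 2]
  Insert 2 (step 3): P = [2, 5] / [3];  Q = [1, 2] / [3]
  Insert 1 (step 4): P = [1, 5] / [2] / [3];  Q = [1, 2] / [3] / [4]
  Insert 9 (step 5): P = [1, 5, 9] / [2] / [3];  Q = [1, 2, 5] / [3] / [4]
  Insert 4 (step 6): P = [1, 4, 9] / [2, 5] / [3];  Q = [1, 2, 5] / [3, 6] / [4]
  Insert 7 (step 7): P = [1, 4, 7] / [2, 5, 9] / [3];  Q = [1, 2, 5] / [3, 6, 7] / [4]
  Insert 8 (step 8): P = [1, 4, 7, 8] / [2, 5, 9] / [3];  Q = [1, 2, 5, 8] / [3, 6, 7] / [4]
  Insert 6 (step 9): P = [1, 4, 6, 8] / [2, 5, 7] / [3, 9];  Q = [1, 2, 5, 8] / [3, 6, 7] / [4, 9]
Final shape: (4, 3, 2).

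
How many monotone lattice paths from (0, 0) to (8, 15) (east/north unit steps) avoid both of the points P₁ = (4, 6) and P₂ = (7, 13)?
Number of paths = 183204

Inclusion–exclusion. Total paths: C(23, 8) = 490314. Through P₁: C(10, 4)·C(13, 4) = 150150. Through P₂: C(20, 7)·C(3, 1) = 232560. Since P₁ is strictly southwest of P₂, a monotone path through both must visit P₁ then P₂; paths through both = C(10, 4)·C(10, 3)·C(3, 1) = 75600. Avoid both = 490314 − 150150 − 232560 + 75600 = 183204.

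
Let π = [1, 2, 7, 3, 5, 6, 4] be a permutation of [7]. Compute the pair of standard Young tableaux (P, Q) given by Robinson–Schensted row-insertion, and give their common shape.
P = [1, 2, 3, 4, 6] / [5] / [7];  Q = [1, 2, 3, 5, 6] / [4] / [7];  common shape = (5, 1, 1)

Row-insert the values π_1, π_2, … into P one at a time, bumping the leftmost entry strictly greater than the inserted value down to the next row. The recording tableau Q records, in position (i, j), the step at which that cell was added to P.
  Insert 1 (step 1): P = [1];  Q = [1]
  Insert 2 (step 2): P = [1, 2];  Q = [1, 2]
  Insert 7 (step 3): P = [1, 2, 7];  Q = [1, 2, 3]
  Insert 3 (step 4): P = [1, 2, 3] / [7];  Q = [1, 2, 3] / [4]
  Insert 5 (step 5): P = [1, 2, 3, 5] / [7];  Q = [1, 2, 3, 5] / [4]
  Insert 6 (step 6): P = [1, 2, 3, 5, 6] / [7];  Q = [1, 2, 3, 5, 6] / [4]
  Insert 4 (step 7): P = [1, 2, 3, 4, 6] / [5] / [7];  Q = [1, 2, 3, 5, 6] / [4] / [7]
Final shape: (5, 1, 1).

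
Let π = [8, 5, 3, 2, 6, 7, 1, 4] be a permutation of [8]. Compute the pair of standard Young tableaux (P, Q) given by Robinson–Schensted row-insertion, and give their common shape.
P = [1, 4, 7] / [2, 6] / [3] / [5] / [8];  Q = [1, 5, 6] / [2, 8] / [3] / [4] / [7];  common shape = (3, 2, 1, 1, 1)

Row-insert the values π_1, π_2, … into P one at a time, bumping the leftmost entry strictly greater than the inserted value down to the next row. The recording tableau Q records, in position (i, j), the step at which that cell was added to P.
  Insert 8 (step 1): P = [8];  Q = [1]
  Insert 5 (step 2): P = [5] / [8];  Q = [1] / [2]
  Insert 3 (step 3): P = [3] / [5] / [8];  Q = [1] / [2] / [3]
  Insert 2 (step 4): P = [2] / [3] / [5] / [8];  Q = [1] / [2] / [3] / [4]
  Insert 6 (step 5): P = [2, 6] / [3] / [5] / [8];  Q = [1, 5] / [2] / [3] / [4]
  Insert 7 (step 6): P = [2, 6, 7] / [3] / [5] / [8];  Q = [1, 5, 6] / [2] / [3] / [4]
  Insert 1 (step 7): P = [1, 6, 7] / [2] / [3] / [5] / [8];  Q = [1, 5, 6] / [2] / [3] / [4] / [7]
  Insert 4 (step 8): P = [1, 4, 7] / [2, 6] / [3] / [5] / [8];  Q = [1, 5, 6] / [2, 8] / [3] / [4] / [7]
Final shape: (3, 2, 1, 1, 1).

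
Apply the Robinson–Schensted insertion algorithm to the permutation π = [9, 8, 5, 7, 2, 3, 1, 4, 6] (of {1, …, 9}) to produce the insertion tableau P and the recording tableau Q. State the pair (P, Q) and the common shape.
P = [1, 3, 4, 6] / [2, 7] / [5] / [8] / [9];  Q = [1, 4, 8, 9] / [2, 6] / [3] / [5] / [7];  common shape = (4, 2, 1, 1, 1)

Row-insert the values π_1, π_2, … into P one at a time, bumping the leftmost entry strictly greater than the inserted value down to the next row. The recording tableau Q records, in position (i, j), the step at which that cell was added to P.
  Insert 9 (step 1): P = [9];  Q = [1]
  Insert 8 (step 2): P = [8] / [9];  Q = [1] / [2]
  Insert 5 (step 3): P = [5] / [8] / [9];  Q = [1] / [2] / [3]
  Insert 7 (step 4): P = [5, 7] / [8] / [9];  Q = [1, 4] / [2] / [3]
  Insert 2 (step 5): P = [2, 7] / [5] / [8] / [9];  Q = [1, 4] / [2] / [3] / [5]
  Insert 3 (step 6): P = [2, 3] / [5, 7] / [8] / [9];  Q = [1, 4] / [2, 6] / [3] / [5]
  Insert 1 (step 7): P = [1, 3] / [2, 7] / [5] / [8] / [9];  Q = [1, 4] / [2, 6] / [3] / [5] / [7]
  Insert 4 (step 8): P = [1, 3, 4] / [2, 7] / [5] / [8] / [9];  Q = [1, 4, 8] / [2, 6] / [3] / [5] / [7]
  Insert 6 (step 9): P = [1, 3, 4, 6] / [2, 7] / [5] / [8] / [9];  Q = [1, 4, 8, 9] / [2, 6] / [3] / [5] / [7]
Final shape: (4, 2, 1, 1, 1).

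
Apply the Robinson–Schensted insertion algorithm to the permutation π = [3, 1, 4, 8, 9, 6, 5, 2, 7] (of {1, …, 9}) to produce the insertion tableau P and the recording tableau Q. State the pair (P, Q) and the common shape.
P = [1, 2, 5, 7] / [3, 4, 9] / [6] / [8];  Q = [1, 3, 4, 5] / [2, 6, 9] / [7] / [8];  common shape = (4, 3, 1, 1)

Row-insert the values π_1, π_2, … into P one at a time, bumping the leftmost entry strictly greater than the inserted value down to the next row. The recording tableau Q records, in position (i, j), the step at which that cell was added to P.
  Insert 3 (step 1): P = [3];  Q = [1]
  Insert 1 (step 2): P = [1] / [3];  Q = [1] / [2]
  Insert 4 (step 3): P = [1, 4] / [3];  Q = [1, 3] / [2]
  Insert 8 (step 4): P = [1, 4, 8] / [3];  Q = [1, 3, 4] / [2]
  Insert 9 (step 5): P = [1, 4, 8, 9] / [3];  Q = [1, 3, 4, 5] / [2]
  Insert 6 (step 6): P = [1, 4, 6, 9] / [3, 8];  Q = [1, 3, 4, 5] / [2, 6]
  Insert 5 (step 7): P = [1, 4, 5, 9] / [3, 6] / [8];  Q = [1, 3, 4, 5] / [2, 6] / [7]
  Insert 2 (step 8): P = [1, 2, 5, 9] / [3, 4] / [6] / [8];  Q = [1, 3, 4, 5] / [2, 6] / [7] / [8]
  Insert 7 (step 9): P = [1, 2, 5, 7] / [3, 4, 9] / [6] / [8];  Q = [1, 3, 4, 5] / [2, 6, 9] / [7] / [8]
Final shape: (4, 3, 1, 1).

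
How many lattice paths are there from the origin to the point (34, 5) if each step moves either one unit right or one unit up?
Number of paths = 575757

A monotone lattice path from (0, 0) to (34, 5) consists of 34 east steps and 5 north steps in some order, so it is determined by which 34 of the 39 steps are east. The count is C(39, 34) = 575757.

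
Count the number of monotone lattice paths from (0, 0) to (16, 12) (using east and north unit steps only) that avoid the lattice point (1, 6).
Number of paths = 30041907

Total paths from (0, 0) to (16, 12): C(28, 16) = 30421755. Paths through (1, 6): (paths (0, 0) → (1, 6)) × (paths (1, 6) → (16, 12)) = C(7, 1) · C(21, 15) = 7 · 54264 = 379848. Avoidance count = 30421755 − 379848 = 30041907.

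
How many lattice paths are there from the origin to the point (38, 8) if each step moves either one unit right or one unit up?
Number of paths = 260932815

A monotone lattice path from (0, 0) to (38, 8) consists of 38 east steps and 8 north steps in some order, so it is determined by which 38 of the 46 steps are east. The count is C(46, 38) = 260932815.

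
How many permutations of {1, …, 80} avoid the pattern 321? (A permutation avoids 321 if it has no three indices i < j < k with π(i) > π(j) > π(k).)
C_80 = 1136359577947336271931632877004667456667613940

These 321-avoiding permutations are counted by the Catalan number C_n = (1/(n + 1)) · C(2n, n). For n = 80: C_80 = (1/81) · C(160, 80) = 92045125813734238026462263037378063990076729140/81 = 1136359577947336271931632877004667456667613940.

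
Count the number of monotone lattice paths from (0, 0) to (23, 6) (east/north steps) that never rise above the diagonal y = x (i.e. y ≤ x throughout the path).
Number of paths = 356265

By the reflection principle (André's argument), the number of monotone paths to (23, 6) with n ≤ m that never go above y = x is C(29, 23) − C(29, 24) = 475020 − 118755 = 356265.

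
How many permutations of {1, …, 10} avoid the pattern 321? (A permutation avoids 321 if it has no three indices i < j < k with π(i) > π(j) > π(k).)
C_10 = 16796

These 321-avoiding permutations are counted by the Catalan number C_n = (1/(n + 1)) · C(2n, n). For n = 10: C_10 = (1/11) · C(20, 10) = 184756/11 = 16796.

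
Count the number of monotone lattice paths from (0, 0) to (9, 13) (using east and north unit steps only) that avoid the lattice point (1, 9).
Number of paths = 492470

Total paths from (0, 0) to (9, 13): C(22, 9) = 497420. Paths through (1, 9): (paths (0, 0) → (1, 9)) × (paths (1, 9) → (9, 13)) = C(10, 1) · C(12, 8) = 10 · 495 = 4950. Avoidance count = 497420 − 4950 = 492470.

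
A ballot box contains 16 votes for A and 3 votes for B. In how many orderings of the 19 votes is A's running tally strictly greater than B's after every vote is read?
Strict-lead orderings = 663

Total orderings of the 19 votes with 16 for A: C(19, 16) = 969. By the Bertrand ballot formula (Cycle Lemma / reflection principle), the number of orderings in which A is strictly ahead of B throughout is (p − q)/(p + q) · C(p + q, p) = (16 − 3)/(16 + 3) · 969 = 663.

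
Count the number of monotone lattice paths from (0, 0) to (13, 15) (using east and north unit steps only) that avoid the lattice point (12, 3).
Number of paths = 37436245

Total paths from (0, 0) to (13, 15): C(28, 13) = 37442160. Paths through (12, 3): (paths (0, 0) → (12, 3)) × (paths (12, 3) → (13, 15)) = C(15, 12) · C(13, 1) = 455 · 13 = 5915. Avoidance count = 37442160 − 5915 = 37436245.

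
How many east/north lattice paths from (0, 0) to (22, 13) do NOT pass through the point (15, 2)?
Number of paths = 1472009736

Total paths from (0, 0) to (22, 13): C(35, 22) = 1476337800. Paths through (15, 2): (paths (0, 0) → (15, 2)) × (paths (15, 2) → (22, 13)) = C(17, 15) · C(18, 7) = 136 · 31824 = 4328064. Avoidance count = 1476337800 − 4328064 = 1472009736.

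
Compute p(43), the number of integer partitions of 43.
p(43) = 63261

Compute p(n) via the recurrence p(n, m) = p(n, m−1) + p(n−m, m), where p(n, m) counts partitions of n with all parts ≤ m and p(n) = p(n, n). The base cases are p(0, m) = 1 and p(n, 0) = 0 for n > 0. Filling the table yields p(43) = 63261. (Euler's pentagonal recurrence is an alternative.)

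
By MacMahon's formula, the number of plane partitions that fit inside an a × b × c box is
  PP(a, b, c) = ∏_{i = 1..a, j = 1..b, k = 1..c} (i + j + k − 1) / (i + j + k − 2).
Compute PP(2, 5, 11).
PP(2, 5, 11) = 4504864

Evaluate the triple product over i = 1..2, j = 1..5, k = 1..11. The factors are (2/1) · (3/2) · (4/3) · (5/4) · (6/5) · (7/6) · (8/7) · (9/8) · … (110 factors total). The numerators and denominators telescope so the product is an integer; carrying out the multiplication exactly gives PP(2, 5, 11) = 4504864.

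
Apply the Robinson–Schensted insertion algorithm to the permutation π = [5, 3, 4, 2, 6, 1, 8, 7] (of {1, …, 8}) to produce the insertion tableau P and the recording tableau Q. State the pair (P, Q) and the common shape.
P = [1, 4, 6, 7] / [2, 8] / [3] / [5];  Q = [1, 3, 5, 7] / [2, 8] / [4] / [6];  common shape = (4, 2, 1, 1)

Row-insert the values π_1, π_2, … into P one at a time, bumping the leftmost entry strictly greater than the inserted value down to the next row. The recording tableau Q records, in position (i, j), the step at which that cell was added to P.
  Insert 5 (step 1): P = [5];  Q = [1]
  Insert 3 (step 2): P = [3] / [5];  Q = [1] / [2]
  Insert 4 (step 3): P = [3, 4] / [5];  Q = [1, 3] / [2]
  Insert 2 (step 4): P = [2, 4] / [3] / [5];  Q = [1, 3] / [2] / [4]
  Insert 6 (step 5): P = [2, 4, 6] / [3] / [5];  Q = [1, 3, 5] / [2] / [4]
  Insert 1 (step 6): P = [1, 4, 6] / [2] / [3] / [5];  Q = [1, 3, 5] / [2] / [4] / [6]
  Insert 8 (step 7): P = [1, 4, 6, 8] / [2] / [3] / [5];  Q = [1, 3, 5, 7] / [2] / [4] / [6]
  Insert 7 (step 8): P = [1, 4, 6, 7] / [2, 8] / [3] / [5];  Q = [1, 3, 5, 7] / [2, 8] / [4] / [6]
Final shape: (4, 2, 1, 1).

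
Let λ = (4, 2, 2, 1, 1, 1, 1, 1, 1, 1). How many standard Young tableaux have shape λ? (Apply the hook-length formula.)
# SYT of shape (4, 2, 2, 1, 1, 1, 1, 1, 1, 1) = 11088

Hook-length formula: f^λ = n! / Π hook(c), product over all cells c of the Young diagram. For λ = (4, 2, 2, 1, 1, 1, 1, 1, 1, 1), n = 15 boxes. Hook lengths by row (left-to-right, top-to-bottom): [13, 5, 2, 1]; [10, 2]; [9, 1]; [7]; [6]; [5]; [4]; [3]; [2]; [1]. Product of hooks = 117936000. So f^λ = 15! / 117936000 = 1307674368000 / 117936000 = 11088.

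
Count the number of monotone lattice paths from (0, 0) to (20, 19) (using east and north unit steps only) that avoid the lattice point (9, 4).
Number of paths = 63399060010

Total paths from (0, 0) to (20, 19): C(39, 20) = 68923264410. Paths through (9, 4): (paths (0, 0) → (9, 4)) × (paths (9, 4) → (20, 19)) = C(13, 9) · C(26, 11) = 715 · 7726160 = 5524204400. Avoidance count = 68923264410 − 5524204400 = 63399060010.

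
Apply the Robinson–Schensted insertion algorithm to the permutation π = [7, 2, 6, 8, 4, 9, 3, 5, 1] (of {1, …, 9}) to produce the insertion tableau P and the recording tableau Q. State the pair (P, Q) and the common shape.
P = [1, 3, 5, 9] / [2, 8] / [4] / [6] / [7];  Q = [1, 3, 4, 6] / [2, 8] / [5] / [7] / [9];  common shape = (4, 2, 1, 1, 1)

Row-insert the values π_1, π_2, … into P one at a time, bumping the leftmost entry strictly greater than the inserted value down to the next row. The recording tableau Q records, in position (i, j), the step at which that cell was added to P.
  Insert 7 (step 1): P = [7];  Q = [1]
  Insert 2 (step 2): P = [2] / [7];  Q = [1] / [2]
  Insert 6 (step 3): P = [2, 6] / [7];  Q = [1, 3] / [2]
  Insert 8 (step 4): P = [2, 6, 8] / [7];  Q = [1, 3, 4] / [2]
  Insert 4 (step 5): P = [2, 4, 8] / [6] / [7];  Q = [1, 3, 4] / [2] / [5]
  Insert 9 (step 6): P = [2, 4, 8, 9] / [6] / [7];  Q = [1, 3, 4, 6] / [2] / [5]
  Insert 3 (step 7): P = [2, 3, 8, 9] / [4] / [6] / [7];  Q = [1, 3, 4, 6] / [2] / [5] / [7]
  Insert 5 (step 8): P = [2, 3, 5, 9] / [4, 8] / [6] / [7];  Q = [1, 3, 4, 6] / [2, 8] / [5] / [7]
  Insert 1 (step 9): P = [1, 3, 5, 9] / [2, 8] / [4] / [6] / [7];  Q = [1, 3, 4, 6] / [2, 8] / [5] / [7] / [9]
Final shape: (4, 2, 1, 1, 1).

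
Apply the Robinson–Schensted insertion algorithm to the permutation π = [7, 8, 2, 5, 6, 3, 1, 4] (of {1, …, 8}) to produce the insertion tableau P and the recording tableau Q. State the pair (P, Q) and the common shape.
P = [1, 3, 4] / [2, 6] / [5, 8] / [7];  Q = [1, 2, 5] / [3, 4] / [6, 8] / [7];  common shape = (3, 2, 2, 1)

Row-insert the values π_1, π_2, … into P one at a time, bumping the leftmost entry strictly greater than the inserted value down to the next row. The recording tableau Q records, in position (i, j), the step at which that cell was added to P.
  Insert 7 (step 1): P = [7];  Q = [1]
  Insert 8 (step 2): P = [7, 8];  Q = [1, 2]
  Insert 2 (step 3): P = [2, 8] / [7];  Q = [1, 2] / [3]
  Insert 5 (step 4): P = [2, 5] / [7, 8];  Q = [1, 2] / [3, 4]
  Insert 6 (step 5): P = [2, 5, 6] / [7, 8];  Q = [1, 2, 5] / [3, 4]
  Insert 3 (step 6): P = [2, 3, 6] / [5, 8] / [7];  Q = [1, 2, 5] / [3, 4] / [6]
  Insert 1 (step 7): P = [1, 3, 6] / [2, 8] / [5] / [7];  Q = [1, 2, 5] / [3, 4] / [6] / [7]
  Insert 4 (step 8): P = [1, 3, 4] / [2, 6] / [5, 8] / [7];  Q = [1, 2, 5] / [3, 4] / [6, 8] / [7]
Final shape: (3, 2, 2, 1).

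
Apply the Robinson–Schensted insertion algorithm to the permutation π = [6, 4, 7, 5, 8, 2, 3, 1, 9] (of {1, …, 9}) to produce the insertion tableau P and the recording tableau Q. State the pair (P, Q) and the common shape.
P = [1, 3, 8, 9] / [2, 5] / [4, 7] / [6];  Q = [1, 3, 5, 9] / [2, 4] / [6, 7] / [8];  common shape = (4, 2, 2, 1)

Row-insert the values π_1, π_2, … into P one at a time, bumping the leftmost entry strictly greater than the inserted value down to the next row. The recording tableau Q records, in position (i, j), the step at which that cell was added to P.
  Insert 6 (step 1): P = [6];  Q = [1]
  Insert 4 (step 2): P = [4] / [6];  Q = [1] / [2]
  Insert 7 (step 3): P = [4, 7] / [6];  Q = [1, 3] / [2]
  Insert 5 (step 4): P = [4, 5] / [6, 7];  Q = [1, 3] / [2, 4]
  Insert 8 (step 5): P = [4, 5, 8] / [6, 7];  Q = [1, 3, 5] / [2, 4]
  Insert 2 (step 6): P = [2, 5, 8] / [4, 7] / [6];  Q = [1, 3, 5] / [2, 4] / [6]
  Insert 3 (step 7): P = [2, 3, 8] / [4, 5] / [6, 7];  Q = [1, 3, 5] / [2, 4] / [6, 7]
  Insert 1 (step 8): P = [1, 3, 8] / [2, 5] / [4, 7] / [6];  Q = [1, 3, 5] / [2, 4] / [6, 7] / [8]
  Insert 9 (step 9): P = [1, 3, 8, 9] / [2, 5] / [4, 7] / [6];  Q = [1, 3, 5, 9] / [2, 4] / [6, 7] / [8]
Final shape: (4, 2, 2, 1).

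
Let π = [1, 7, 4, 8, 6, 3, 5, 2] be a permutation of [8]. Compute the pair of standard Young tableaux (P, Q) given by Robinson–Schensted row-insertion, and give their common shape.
P = [1, 2, 5] / [3, 6] / [4, 8] / [7];  Q = [1, 2, 4] / [3, 5] / [6, 7] / [8];  common shape = (3, 2, 2, 1)

Row-insert the values π_1, π_2, … into P one at a time, bumping the leftmost entry strictly greater than the inserted value down to the next row. The recording tableau Q records, in position (i, j), the step at which that cell was added to P.
  Insert 1 (step 1): P = [1];  Q = [1]
  Insert 7 (step 2): P = [1, 7];  Q = [1, 2]
  Insert 4 (step 3): P = [1, 4] / [7];  Q = [1, 2] / [3]
  Insert 8 (step 4): P = [1, 4, 8] / [7];  Q = [1, 2, 4] / [3]
  Insert 6 (step 5): P = [1, 4, 6] / [7, 8];  Q = [1, 2, 4] / [3, 5]
  Insert 3 (step 6): P = [1, 3, 6] / [4, 8] / [7];  Q = [1, 2, 4] / [3, 5] / [6]
  Insert 5 (step 7): P = [1, 3, 5] / [4, 6] / [7, 8];  Q = [1, 2, 4] / [3, 5] / [6, 7]
  Insert 2 (step 8): P = [1, 2, 5] / [3, 6] / [4, 8] / [7];  Q = [1, 2, 4] / [3, 5] / [6, 7] / [8]
Final shape: (3, 2, 2, 1).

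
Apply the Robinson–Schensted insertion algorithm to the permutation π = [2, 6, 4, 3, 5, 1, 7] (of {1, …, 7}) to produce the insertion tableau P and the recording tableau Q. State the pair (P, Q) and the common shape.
P = [1, 3, 5, 7] / [2] / [4] / [6];  Q = [1, 2, 5, 7] / [3] / [4] / [6];  common shape = (4, 1, 1, 1)

Row-insert the values π_1, π_2, … into P one at a time, bumping the leftmost entry strictly greater than the inserted value down to the next row. The recording tableau Q records, in position (i, j), the step at which that cell was added to P.
  Insert 2 (step 1): P = [2];  Q = [1]
  Insert 6 (step 2): P = [2, 6];  Q = [1, 2]
  Insert 4 (step 3): P = [2, 4] / [6];  Q = [1, 2] / [3]
  Insert 3 (step 4): P = [2, 3] / [4] / [6];  Q = [1, 2] / [3] / [4]
  Insert 5 (step 5): P = [2, 3, 5] / [4] / [6];  Q = [1, 2, 5] / [3] / [4]
  Insert 1 (step 6): P = [1, 3, 5] / [2] / [4] / [6];  Q = [1, 2, 5] / [3] / [4] / [6]
  Insert 7 (step 7): P = [1, 3, 5, 7] / [2] / [4] / [6];  Q = [1, 2, 5, 7] / [3] / [4] / [6]
Final shape: (4, 1, 1, 1).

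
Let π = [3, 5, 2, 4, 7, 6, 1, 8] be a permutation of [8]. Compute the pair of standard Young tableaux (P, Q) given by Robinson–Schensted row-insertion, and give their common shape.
P = [1, 4, 6, 8] / [2, 5, 7] / [3];  Q = [1, 2, 5, 8] / [3, 4, 6] / [7];  common shape = (4, 3, 1)

Row-insert the values π_1, π_2, … into P one at a time, bumping the leftmost entry strictly greater than the inserted value down to the next row. The recording tableau Q records, in position (i, j), the step at which that cell was added to P.
  Insert 3 (step 1): P = [3];  Q = [1]
  Insert 5 (step 2): P = [3, 5];  Q = [1, 2]
  Insert 2 (step 3): P = [2, 5] / [3];  Q = [1, 2] / [3]
  Insert 4 (step 4): P = [2, 4] / [3, 5];  Q = [1, 2] / [3, 4]
  Insert 7 (step 5): P = [2, 4, 7] / [3, 5];  Q = [1, 2, 5] / [3, 4]
  Insert 6 (step 6): P = [2, 4, 6] / [3, 5, 7];  Q = [1, 2, 5] / [3, 4, 6]
  Insert 1 (step 7): P = [1, 4, 6] / [2, 5, 7] / [3];  Q = [1, 2, 5] / [3, 4, 6] / [7]
  Insert 8 (step 8): P = [1, 4, 6, 8] / [2, 5, 7] / [3];  Q = [1, 2, 5, 8] / [3, 4, 6] / [7]
Final shape: (4, 3, 1).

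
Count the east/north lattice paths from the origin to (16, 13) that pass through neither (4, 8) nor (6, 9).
Number of paths = 61277335

Inclusion–exclusion. Total paths: C(29, 16) = 67863915. Through P₁: C(12, 4)·C(17, 12) = 3063060. Through P₂: C(15, 6)·C(14, 10) = 5010005. Since P₁ is strictly southwest of P₂, a monotone path through both must visit P₁ then P₂; paths through both = C(12, 4)·C(3, 2)·C(14, 10) = 1486485. Avoid both = 67863915 − 3063060 − 5010005 + 1486485 = 61277335.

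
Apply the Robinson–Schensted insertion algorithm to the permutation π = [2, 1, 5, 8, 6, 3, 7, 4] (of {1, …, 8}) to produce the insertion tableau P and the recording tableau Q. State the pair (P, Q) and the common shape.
P = [1, 3, 4, 7] / [2, 5, 6] / [8];  Q = [1, 3, 4, 7] / [2, 5, 8] / [6];  common shape = (4, 3, 1)

Row-insert the values π_1, π_2, … into P one at a time, bumping the leftmost entry strictly greater than the inserted value down to the next row. The recording tableau Q records, in position (i, j), the step at which that cell was added to P.
  Insert 2 (step 1): P = [2];  Q = [1]
  Insert 1 (step 2): P = [1] / [2];  Q = [1] / [2]
  Insert 5 (step 3): P = [1, 5] / [2];  Q = [1, 3] / [2]
  Insert 8 (step 4): P = [1, 5, 8] / [2];  Q = [1, 3, 4] / [2]
  Insert 6 (step 5): P = [1, 5, 6] / [2, 8];  Q = [1, 3, 4] / [2, 5]
  Insert 3 (step 6): P = [1, 3, 6] / [2, 5] / [8];  Q = [1, 3, 4] / [2, 5] / [6]
  Insert 7 (step 7): P = [1, 3, 6, 7] / [2, 5] / [8];  Q = [1, 3, 4, 7] / [2, 5] / [6]
  Insert 4 (step 8): P = [1, 3, 4, 7] / [2, 5, 6] / [8];  Q = [1, 3, 4, 7] / [2, 5, 8] / [6]
Final shape: (4, 3, 1).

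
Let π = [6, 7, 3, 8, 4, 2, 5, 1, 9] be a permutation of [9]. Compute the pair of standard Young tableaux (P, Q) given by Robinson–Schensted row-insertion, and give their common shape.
P = [1, 4, 5, 9] / [2, 7, 8] / [3] / [6];  Q = [1, 2, 4, 9] / [3, 5, 7] / [6] / [8];  common shape = (4, 3, 1, 1)

Row-insert the values π_1, π_2, … into P one at a time, bumping the leftmost entry strictly greater than the inserted value down to the next row. The recording tableau Q records, in position (i, j), the step at which that cell was added to P.
  Insert 6 (step 1): P = [6];  Q = [1]
  Insert 7 (step 2): P = [6, 7];  Q = [1, 2]
  Insert 3 (step 3): P = [3, 7] / [6];  Q = [1, 2] / [3]
  Insert 8 (step 4): P = [3, 7, 8] / [6];  Q = [1, 2, 4] / [3]
  Insert 4 (step 5): P = [3, 4, 8] / [6, 7];  Q = [1, 2, 4] / [3, 5]
  Insert 2 (step 6): P = [2, 4, 8] / [3, 7] / [6];  Q = [1, 2, 4] / [3, 5] / [6]
  Insert 5 (step 7): P = [2, 4, 5] / [3, 7, 8] / [6];  Q = [1, 2, 4] / [3, 5, 7] / [6]
  Insert 1 (step 8): P = [1, 4, 5] / [2, 7, 8] / [3] / [6];  Q = [1, 2, 4] / [3, 5, 7] / [6] / [8]
  Insert 9 (step 9): P = [1, 4, 5, 9] / [2, 7, 8] / [3] / [6];  Q = [1, 2, 4, 9] / [3, 5, 7] / [6] / [8]
Final shape: (4, 3, 1, 1).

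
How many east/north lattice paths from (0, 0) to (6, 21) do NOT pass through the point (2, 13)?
Number of paths = 244035

Total paths from (0, 0) to (6, 21): C(27, 6) = 296010. Paths through (2, 13): (paths (0, 0) → (2, 13)) × (paths (2, 13) → (6, 21)) = C(15, 2) · C(12, 4) = 105 · 495 = 51975. Avoidance count = 296010 − 51975 = 244035.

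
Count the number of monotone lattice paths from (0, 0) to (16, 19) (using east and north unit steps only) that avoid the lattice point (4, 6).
Number of paths = 2967865950

Total paths from (0, 0) to (16, 19): C(35, 16) = 4059928950. Paths through (4, 6): (paths (0, 0) → (4, 6)) × (paths (4, 6) → (16, 19)) = C(10, 4) · C(25, 12) = 210 · 5200300 = 1092063000. Avoidance count = 4059928950 − 1092063000 = 2967865950.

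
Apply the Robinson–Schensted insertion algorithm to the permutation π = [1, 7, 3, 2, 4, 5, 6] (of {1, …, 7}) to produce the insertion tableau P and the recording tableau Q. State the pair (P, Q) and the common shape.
P = [1, 2, 4, 5, 6] / [3] / [7];  Q = [1, 2, 5, 6, 7] / [3] / [4];  common shape = (5, 1, 1)

Row-insert the values π_1, π_2, … into P one at a time, bumping the leftmost entry strictly greater than the inserted value down to the next row. The recording tableau Q records, in position (i, j), the step at which that cell was added to P.
  Insert 1 (step 1): P = [1];  Q = [1]
  Insert 7 (step 2): P = [1, 7];  Q = [1, 2]
  Insert 3 (step 3): P = [1, 3] / [7];  Q = [1, 2] / [3]
  Insert 2 (step 4): P = [1, 2] / [3] / [7];  Q = [1, 2] / [3] / [4]
  Insert 4 (step 5): P = [1, 2, 4] / [3] / [7];  Q = [1, 2, 5] / [3] / [4]
  Insert 5 (step 6): P = [1, 2, 4, 5] / [3] / [7];  Q = [1, 2, 5, 6] / [3] / [4]
  Insert 6 (step 7): P = [1, 2, 4, 5, 6] / [3] / [7];  Q = [1, 2, 5, 6, 7] / [3] / [4]
Final shape: (5, 1, 1).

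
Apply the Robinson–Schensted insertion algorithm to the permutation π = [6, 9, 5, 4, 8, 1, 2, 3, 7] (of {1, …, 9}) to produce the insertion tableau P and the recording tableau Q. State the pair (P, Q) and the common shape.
P = [1, 2, 3, 7] / [4, 8] / [5, 9] / [6];  Q = [1, 2, 8, 9] / [3, 5] / [4, 7] / [6];  common shape = (4, 2, 2, 1)

Row-insert the values π_1, π_2, … into P one at a time, bumping the leftmost entry strictly greater than the inserted value down to the next row. The recording tableau Q records, in position (i, j), the step at which that cell was added to P.
  Insert 6 (step 1): P = [6];  Q = [1]
  Insert 9 (step 2): P = [6, 9];  Q = [1, 2]
  Insert 5 (step 3): P = [5, 9] / [6];  Q = [1, 2] / [3]
  Insert 4 (step 4): P = [4, 9] / [5] / [6];  Q = [1, 2] / [3] / [4]
  Insert 8 (step 5): P = [4, 8] / [5, 9] / [6];  Q = [1, 2] / [3, 5] / [4]
  Insert 1 (step 6): P = [1, 8] / [4, 9] / [5] / [6];  Q = [1, 2] / [3, 5] / [4] / [6]
  Insert 2 (step 7): P = [1, 2] / [4, 8] / [5, 9] / [6];  Q = [1, 2] / [3, 5] / [4, 7] / [6]
  Insert 3 (step 8): P = [1, 2, 3] / [4, 8] / [5, 9] / [6];  Q = [1, 2, 8] / [3, 5] / [4, 7] / [6]
  Insert 7 (step 9): P = [1, 2, 3, 7] / [4, 8] / [5, 9] / [6];  Q = [1, 2, 8, 9] / [3, 5] / [4, 7] / [6]
Final shape: (4, 2, 2, 1).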